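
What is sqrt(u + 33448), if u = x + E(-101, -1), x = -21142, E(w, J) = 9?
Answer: sqrt(12315) ≈ 110.97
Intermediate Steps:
u = -21133 (u = -21142 + 9 = -21133)
sqrt(u + 33448) = sqrt(-21133 + 33448) = sqrt(12315)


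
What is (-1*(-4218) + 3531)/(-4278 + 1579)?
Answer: -7749/2699 ≈ -2.8711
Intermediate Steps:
(-1*(-4218) + 3531)/(-4278 + 1579) = (4218 + 3531)/(-2699) = 7749*(-1/2699) = -7749/2699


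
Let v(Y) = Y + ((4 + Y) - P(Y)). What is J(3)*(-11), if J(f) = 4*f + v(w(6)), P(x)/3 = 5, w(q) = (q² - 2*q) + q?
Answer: -671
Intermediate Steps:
w(q) = q² - q
P(x) = 15 (P(x) = 3*5 = 15)
v(Y) = -11 + 2*Y (v(Y) = Y + ((4 + Y) - 1*15) = Y + ((4 + Y) - 15) = Y + (-11 + Y) = -11 + 2*Y)
J(f) = 49 + 4*f (J(f) = 4*f + (-11 + 2*(6*(-1 + 6))) = 4*f + (-11 + 2*(6*5)) = 4*f + (-11 + 2*30) = 4*f + (-11 + 60) = 4*f + 49 = 49 + 4*f)
J(3)*(-11) = (49 + 4*3)*(-11) = (49 + 12)*(-11) = 61*(-11) = -671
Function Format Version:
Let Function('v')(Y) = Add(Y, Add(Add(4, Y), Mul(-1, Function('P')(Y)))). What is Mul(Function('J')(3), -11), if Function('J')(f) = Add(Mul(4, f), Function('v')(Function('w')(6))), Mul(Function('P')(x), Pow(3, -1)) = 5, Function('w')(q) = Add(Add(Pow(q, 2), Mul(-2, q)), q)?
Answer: -671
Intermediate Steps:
Function('w')(q) = Add(Pow(q, 2), Mul(-1, q))
Function('P')(x) = 15 (Function('P')(x) = Mul(3, 5) = 15)
Function('v')(Y) = Add(-11, Mul(2, Y)) (Function('v')(Y) = Add(Y, Add(Add(4, Y), Mul(-1, 15))) = Add(Y, Add(Add(4, Y), -15)) = Add(Y, Add(-11, Y)) = Add(-11, Mul(2, Y)))
Function('J')(f) = Add(49, Mul(4, f)) (Function('J')(f) = Add(Mul(4, f), Add(-11, Mul(2, Mul(6, Add(-1, 6))))) = Add(Mul(4, f), Add(-11, Mul(2, Mul(6, 5)))) = Add(Mul(4, f), Add(-11, Mul(2, 30))) = Add(Mul(4, f), Add(-11, 60)) = Add(Mul(4, f), 49) = Add(49, Mul(4, f)))
Mul(Function('J')(3), -11) = Mul(Add(49, Mul(4, 3)), -11) = Mul(Add(49, 12), -11) = Mul(61, -11) = -671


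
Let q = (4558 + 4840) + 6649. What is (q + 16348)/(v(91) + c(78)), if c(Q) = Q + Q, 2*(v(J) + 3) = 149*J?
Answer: 12958/2773 ≈ 4.6729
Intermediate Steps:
v(J) = -3 + 149*J/2 (v(J) = -3 + (149*J)/2 = -3 + 149*J/2)
q = 16047 (q = 9398 + 6649 = 16047)
c(Q) = 2*Q
(q + 16348)/(v(91) + c(78)) = (16047 + 16348)/((-3 + (149/2)*91) + 2*78) = 32395/((-3 + 13559/2) + 156) = 32395/(13553/2 + 156) = 32395/(13865/2) = 32395*(2/13865) = 12958/2773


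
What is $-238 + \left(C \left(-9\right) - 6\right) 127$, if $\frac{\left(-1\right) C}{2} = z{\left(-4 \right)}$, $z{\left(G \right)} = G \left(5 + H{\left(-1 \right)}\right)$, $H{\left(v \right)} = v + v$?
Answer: $-28432$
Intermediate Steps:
$H{\left(v \right)} = 2 v$
$z{\left(G \right)} = 3 G$ ($z{\left(G \right)} = G \left(5 + 2 \left(-1\right)\right) = G \left(5 - 2\right) = G 3 = 3 G$)
$C = 24$ ($C = - 2 \cdot 3 \left(-4\right) = \left(-2\right) \left(-12\right) = 24$)
$-238 + \left(C \left(-9\right) - 6\right) 127 = -238 + \left(24 \left(-9\right) - 6\right) 127 = -238 + \left(-216 - 6\right) 127 = -238 - 28194 = -28432$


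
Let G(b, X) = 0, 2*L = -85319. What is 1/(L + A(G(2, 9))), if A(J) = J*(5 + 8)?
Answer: -2/85319 ≈ -2.3441e-5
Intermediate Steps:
L = -85319/2 (L = (1/2)*(-85319) = -85319/2 ≈ -42660.)
A(J) = 13*J (A(J) = J*13 = 13*J)
1/(L + A(G(2, 9))) = 1/(-85319/2 + 13*0) = 1/(-85319/2 + 0) = 1/(-85319/2) = -2/85319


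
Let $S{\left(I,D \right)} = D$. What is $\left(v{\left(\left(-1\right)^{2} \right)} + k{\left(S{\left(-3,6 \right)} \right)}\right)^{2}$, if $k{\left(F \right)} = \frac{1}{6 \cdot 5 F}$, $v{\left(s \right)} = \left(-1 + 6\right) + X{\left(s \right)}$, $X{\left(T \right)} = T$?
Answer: $\frac{1168561}{32400} \approx 36.067$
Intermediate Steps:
$v{\left(s \right)} = 5 + s$ ($v{\left(s \right)} = \left(-1 + 6\right) + s = 5 + s$)
$k{\left(F \right)} = \frac{1}{30 F}$
$\left(v{\left(\left(-1\right)^{2} \right)} + k{\left(S{\left(-3,6 \right)} \right)}\right)^{2} = \left(\left(5 + \left(-1\right)^{2}\right) + \frac{1}{30 \cdot 6}\right)^{2} = \left(\left(5 + 1\right) + \frac{1}{30} \cdot \frac{1}{6}\right)^{2} = \left(6 + \frac{1}{180}\right)^{2} = \left(\frac{1081}{180}\right)^{2} = \frac{1168561}{32400}$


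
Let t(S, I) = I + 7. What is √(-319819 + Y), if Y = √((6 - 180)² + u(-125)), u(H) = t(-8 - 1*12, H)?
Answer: √(-319819 + √30158) ≈ 565.37*I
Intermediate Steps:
t(S, I) = 7 + I
u(H) = 7 + H
Y = √30158 (Y = √((6 - 180)² + (7 - 125)) = √((-174)² - 118) = √(30276 - 118) = √30158 ≈ 173.66)
√(-319819 + Y) = √(-319819 + √30158)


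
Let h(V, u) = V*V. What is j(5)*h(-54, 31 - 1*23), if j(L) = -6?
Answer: -17496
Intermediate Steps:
h(V, u) = V²
j(5)*h(-54, 31 - 1*23) = -6*(-54)² = -6*2916 = -17496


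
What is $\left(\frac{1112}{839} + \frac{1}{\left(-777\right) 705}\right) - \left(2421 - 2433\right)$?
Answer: $\frac{6124235461}{459591615} \approx 13.325$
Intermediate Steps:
$\left(\frac{1112}{839} + \frac{1}{\left(-777\right) 705}\right) - \left(2421 - 2433\right) = \left(1112 \cdot \frac{1}{839} - \frac{1}{547785}\right) - \left(2421 - 2433\right) = \left(\frac{1112}{839} - \frac{1}{547785}\right) - -12 = \frac{609136081}{459591615} + 12 = \frac{6124235461}{459591615}$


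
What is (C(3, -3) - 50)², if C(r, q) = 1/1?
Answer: 2401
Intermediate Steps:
C(r, q) = 1
(C(3, -3) - 50)² = (1 - 50)² = (-49)² = 2401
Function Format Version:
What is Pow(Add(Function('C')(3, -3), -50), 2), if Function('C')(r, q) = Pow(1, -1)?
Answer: 2401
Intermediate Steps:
Function('C')(r, q) = 1
Pow(Add(Function('C')(3, -3), -50), 2) = Pow(Add(1, -50), 2) = Pow(-49, 2) = 2401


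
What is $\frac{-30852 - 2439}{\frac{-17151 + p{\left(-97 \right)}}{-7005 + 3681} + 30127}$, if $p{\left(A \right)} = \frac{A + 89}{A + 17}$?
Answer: $- \frac{1106592840}{1001592989} \approx -1.1048$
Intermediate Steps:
$p{\left(A \right)} = \frac{89 + A}{17 + A}$
$\frac{-30852 - 2439}{\frac{-17151 + p{\left(-97 \right)}}{-7005 + 3681} + 30127} = \frac{-30852 - 2439}{\frac{-17151 + \frac{89 - 97}{17 - 97}}{-7005 + 3681} + 30127} = \frac{-30852 + \left(-15386 + 12947\right)}{\frac{-17151 + \frac{1}{-80} \left(-8\right)}{-3324} + 30127} = \frac{-30852 - 2439}{\left(-17151 - - \frac{1}{10}\right) \left(- \frac{1}{3324}\right) + 30127} = - \frac{33291}{\left(-17151 + \frac{1}{10}\right) \left(- \frac{1}{3324}\right) + 30127} = - \frac{33291}{\left(- \frac{171509}{10}\right) \left(- \frac{1}{3324}\right) + 30127} = - \frac{33291}{\frac{171509}{33240} + 30127} = - \frac{33291}{\frac{1001592989}{33240}} = \left(-33291\right) \frac{33240}{1001592989} = - \frac{1106592840}{1001592989}$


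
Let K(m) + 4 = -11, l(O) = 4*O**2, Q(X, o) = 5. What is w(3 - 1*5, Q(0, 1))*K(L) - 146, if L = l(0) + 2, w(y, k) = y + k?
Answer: -191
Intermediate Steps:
w(y, k) = k + y
L = 2 (L = 4*0**2 + 2 = 4*0 + 2 = 0 + 2 = 2)
K(m) = -15 (K(m) = -4 - 11 = -15)
w(3 - 1*5, Q(0, 1))*K(L) - 146 = (5 + (3 - 1*5))*(-15) - 146 = (5 + (3 - 5))*(-15) - 146 = (5 - 2)*(-15) - 146 = 3*(-15) - 146 = -45 - 146 = -191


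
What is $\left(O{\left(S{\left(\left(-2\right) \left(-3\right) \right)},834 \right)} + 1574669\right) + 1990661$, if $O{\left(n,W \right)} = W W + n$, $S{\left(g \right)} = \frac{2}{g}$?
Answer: $\frac{12782659}{3} \approx 4.2609 \cdot 10^{6}$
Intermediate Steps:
$O{\left(n,W \right)} = n + W^{2}$ ($O{\left(n,W \right)} = W^{2} + n = n + W^{2}$)
$\left(O{\left(S{\left(\left(-2\right) \left(-3\right) \right)},834 \right)} + 1574669\right) + 1990661 = \left(\left(\frac{2}{\left(-2\right) \left(-3\right)} + 834^{2}\right) + 1574669\right) + 1990661 = \left(\left(\frac{2}{6} + 695556\right) + 1574669\right) + 1990661 = \left(\left(2 \cdot \frac{1}{6} + 695556\right) + 1574669\right) + 1990661 = \left(\left(\frac{1}{3} + 695556\right) + 1574669\right) + 1990661 = \left(\frac{2086669}{3} + 1574669\right) + 1990661 = \frac{6810676}{3} + 1990661 = \frac{12782659}{3}$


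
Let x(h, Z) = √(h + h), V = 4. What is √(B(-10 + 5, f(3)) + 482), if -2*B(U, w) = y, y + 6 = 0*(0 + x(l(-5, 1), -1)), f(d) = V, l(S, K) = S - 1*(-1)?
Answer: √485 ≈ 22.023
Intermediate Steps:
l(S, K) = 1 + S (l(S, K) = S + 1 = 1 + S)
x(h, Z) = √2*√h (x(h, Z) = √(2*h) = √2*√h)
f(d) = 4
y = -6 (y = -6 + 0*(0 + √2*√(1 - 5)) = -6 + 0*(0 + √2*√(-4)) = -6 + 0*(0 + √2*(2*I)) = -6 + 0*(0 + 2*I*√2) = -6 + 0*(2*I*√2) = -6 + 0 = -6)
B(U, w) = 3 (B(U, w) = -½*(-6) = 3)
√(B(-10 + 5, f(3)) + 482) = √(3 + 482) = √485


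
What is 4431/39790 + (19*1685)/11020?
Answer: 6961613/2307820 ≈ 3.0165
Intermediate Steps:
4431/39790 + (19*1685)/11020 = 4431*(1/39790) + 32015*(1/11020) = 4431/39790 + 337/116 = 6961613/2307820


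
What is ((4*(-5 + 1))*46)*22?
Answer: -16192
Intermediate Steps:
((4*(-5 + 1))*46)*22 = ((4*(-4))*46)*22 = -16*46*22 = -736*22 = -16192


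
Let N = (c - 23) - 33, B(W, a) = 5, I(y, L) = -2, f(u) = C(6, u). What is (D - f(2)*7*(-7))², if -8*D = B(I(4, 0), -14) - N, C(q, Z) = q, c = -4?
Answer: 5230369/64 ≈ 81725.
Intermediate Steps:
f(u) = 6
N = -60 (N = (-4 - 23) - 33 = -27 - 33 = -60)
D = -65/8 (D = -(5 - 1*(-60))/8 = -(5 + 60)/8 = -⅛*65 = -65/8 ≈ -8.1250)
(D - f(2)*7*(-7))² = (-65/8 - 6*7*(-7))² = (-65/8 - 42*(-7))² = (-65/8 - 1*(-294))² = (-65/8 + 294)² = (2287/8)² = 5230369/64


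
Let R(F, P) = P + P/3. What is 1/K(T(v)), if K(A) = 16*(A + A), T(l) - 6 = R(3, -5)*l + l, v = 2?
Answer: -3/512 ≈ -0.0058594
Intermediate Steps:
R(F, P) = 4*P/3 (R(F, P) = P + P*(1/3) = P + P/3 = 4*P/3)
T(l) = 6 - 17*l/3 (T(l) = 6 + (((4/3)*(-5))*l + l) = 6 + (-20*l/3 + l) = 6 - 17*l/3)
K(A) = 32*A (K(A) = 16*(2*A) = 32*A)
1/K(T(v)) = 1/(32*(6 - 17/3*2)) = 1/(32*(6 - 34/3)) = 1/(32*(-16/3)) = 1/(-512/3) = -3/512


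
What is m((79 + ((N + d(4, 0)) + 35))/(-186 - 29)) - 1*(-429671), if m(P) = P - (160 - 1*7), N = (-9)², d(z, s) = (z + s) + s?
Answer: 92346171/215 ≈ 4.2952e+5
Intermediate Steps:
d(z, s) = z + 2*s (d(z, s) = (s + z) + s = z + 2*s)
N = 81
m(P) = -153 + P (m(P) = P - (160 - 7) = P - 1*153 = P - 153 = -153 + P)
m((79 + ((N + d(4, 0)) + 35))/(-186 - 29)) - 1*(-429671) = (-153 + (79 + ((81 + (4 + 2*0)) + 35))/(-186 - 29)) - 1*(-429671) = (-153 + (79 + ((81 + (4 + 0)) + 35))/(-215)) + 429671 = (-153 + (79 + ((81 + 4) + 35))*(-1/215)) + 429671 = (-153 + (79 + (85 + 35))*(-1/215)) + 429671 = (-153 + (79 + 120)*(-1/215)) + 429671 = (-153 + 199*(-1/215)) + 429671 = (-153 - 199/215) + 429671 = -33094/215 + 429671 = 92346171/215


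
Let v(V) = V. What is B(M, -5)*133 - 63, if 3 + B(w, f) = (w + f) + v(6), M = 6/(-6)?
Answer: -462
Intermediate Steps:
M = -1 (M = 6*(-⅙) = -1)
B(w, f) = 3 + f + w (B(w, f) = -3 + ((w + f) + 6) = -3 + ((f + w) + 6) = -3 + (6 + f + w) = 3 + f + w)
B(M, -5)*133 - 63 = (3 - 5 - 1)*133 - 63 = -3*133 - 63 = -399 - 63 = -462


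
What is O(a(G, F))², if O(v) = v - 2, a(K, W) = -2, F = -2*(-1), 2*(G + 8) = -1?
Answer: 16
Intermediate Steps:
G = -17/2 (G = -8 + (½)*(-1) = -8 - ½ = -17/2 ≈ -8.5000)
F = 2
O(v) = -2 + v
O(a(G, F))² = (-2 - 2)² = (-4)² = 16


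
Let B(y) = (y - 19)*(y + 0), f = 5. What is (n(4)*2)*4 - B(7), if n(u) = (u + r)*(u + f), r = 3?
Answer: 588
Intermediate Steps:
B(y) = y*(-19 + y) (B(y) = (-19 + y)*y = y*(-19 + y))
n(u) = (3 + u)*(5 + u) (n(u) = (u + 3)*(u + 5) = (3 + u)*(5 + u))
(n(4)*2)*4 - B(7) = ((15 + 4² + 8*4)*2)*4 - 7*(-19 + 7) = ((15 + 16 + 32)*2)*4 - 7*(-12) = (63*2)*4 - 1*(-84) = 126*4 + 84 = 504 + 84 = 588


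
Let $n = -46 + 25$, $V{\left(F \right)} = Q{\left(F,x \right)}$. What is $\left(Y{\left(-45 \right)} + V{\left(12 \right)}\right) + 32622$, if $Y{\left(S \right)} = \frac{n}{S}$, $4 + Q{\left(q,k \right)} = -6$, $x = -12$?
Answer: $\frac{489187}{15} \approx 32612.0$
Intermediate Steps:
$Q{\left(q,k \right)} = -10$ ($Q{\left(q,k \right)} = -4 - 6 = -10$)
$V{\left(F \right)} = -10$
$n = -21$
$Y{\left(S \right)} = - \frac{21}{S}$
$\left(Y{\left(-45 \right)} + V{\left(12 \right)}\right) + 32622 = \left(- \frac{21}{-45} - 10\right) + 32622 = \left(\left(-21\right) \left(- \frac{1}{45}\right) - 10\right) + 32622 = \left(\frac{7}{15} - 10\right) + 32622 = - \frac{143}{15} + 32622 = \frac{489187}{15}$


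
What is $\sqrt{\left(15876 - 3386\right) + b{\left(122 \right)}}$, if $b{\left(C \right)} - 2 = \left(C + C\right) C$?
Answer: $2 \sqrt{10565} \approx 205.57$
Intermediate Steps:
$b{\left(C \right)} = 2 + 2 C^{2}$ ($b{\left(C \right)} = 2 + \left(C + C\right) C = 2 + 2 C C = 2 + 2 C^{2}$)
$\sqrt{\left(15876 - 3386\right) + b{\left(122 \right)}} = \sqrt{\left(15876 - 3386\right) + \left(2 + 2 \cdot 122^{2}\right)} = \sqrt{12490 + \left(2 + 2 \cdot 14884\right)} = \sqrt{12490 + \left(2 + 29768\right)} = \sqrt{12490 + 29770} = \sqrt{42260} = 2 \sqrt{10565}$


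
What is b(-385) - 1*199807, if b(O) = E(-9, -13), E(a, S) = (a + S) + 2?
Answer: -199827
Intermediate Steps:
E(a, S) = 2 + S + a (E(a, S) = (S + a) + 2 = 2 + S + a)
b(O) = -20 (b(O) = 2 - 13 - 9 = -20)
b(-385) - 1*199807 = -20 - 1*199807 = -20 - 199807 = -199827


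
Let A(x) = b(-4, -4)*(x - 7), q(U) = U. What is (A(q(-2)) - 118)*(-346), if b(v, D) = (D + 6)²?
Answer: 53284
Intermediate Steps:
b(v, D) = (6 + D)²
A(x) = -28 + 4*x (A(x) = (6 - 4)²*(x - 7) = 2²*(-7 + x) = 4*(-7 + x) = -28 + 4*x)
(A(q(-2)) - 118)*(-346) = ((-28 + 4*(-2)) - 118)*(-346) = ((-28 - 8) - 118)*(-346) = (-36 - 118)*(-346) = -154*(-346) = 53284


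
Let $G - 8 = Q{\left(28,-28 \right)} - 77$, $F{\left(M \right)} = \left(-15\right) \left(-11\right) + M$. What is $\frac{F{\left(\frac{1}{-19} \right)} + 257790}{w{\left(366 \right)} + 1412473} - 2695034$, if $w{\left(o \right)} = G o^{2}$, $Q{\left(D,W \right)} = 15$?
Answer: $- \frac{298075802319690}{110601869} \approx -2.695 \cdot 10^{6}$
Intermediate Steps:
$F{\left(M \right)} = 165 + M$
$G = -54$ ($G = 8 + \left(15 - 77\right) = 8 - 62 = -54$)
$w{\left(o \right)} = - 54 o^{2}$
$\frac{F{\left(\frac{1}{-19} \right)} + 257790}{w{\left(366 \right)} + 1412473} - 2695034 = \frac{\left(165 + \frac{1}{-19}\right) + 257790}{- 54 \cdot 366^{2} + 1412473} - 2695034 = \frac{\left(165 - \frac{1}{19}\right) + 257790}{\left(-54\right) 133956 + 1412473} - 2695034 = \frac{\frac{3134}{19} + 257790}{-7233624 + 1412473} - 2695034 = \frac{4901144}{19 \left(-5821151\right)} - 2695034 = \frac{4901144}{19} \left(- \frac{1}{5821151}\right) - 2695034 = - \frac{4901144}{110601869} - 2695034 = - \frac{298075802319690}{110601869}$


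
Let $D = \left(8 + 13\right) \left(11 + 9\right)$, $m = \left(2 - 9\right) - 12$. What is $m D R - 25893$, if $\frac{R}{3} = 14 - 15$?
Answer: $-1953$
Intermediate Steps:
$m = -19$ ($m = -7 - 12 = -19$)
$R = -3$ ($R = 3 \left(14 - 15\right) = 3 \left(-1\right) = -3$)
$D = 420$ ($D = 21 \cdot 20 = 420$)
$m D R - 25893 = \left(-19\right) 420 \left(-3\right) - 25893 = \left(-7980\right) \left(-3\right) - 25893 = 23940 - 25893 = -1953$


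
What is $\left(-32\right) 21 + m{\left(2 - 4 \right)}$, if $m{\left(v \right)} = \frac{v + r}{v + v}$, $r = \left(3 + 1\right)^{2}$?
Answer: $- \frac{1351}{2} \approx -675.5$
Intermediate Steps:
$r = 16$ ($r = 4^{2} = 16$)
$m{\left(v \right)} = \frac{16 + v}{2 v}$ ($m{\left(v \right)} = \frac{v + 16}{v + v} = \frac{16 + v}{2 v}$)
$\left(-32\right) 21 + m{\left(2 - 4 \right)} = \left(-32\right) 21 + \frac{16 + \left(2 - 4\right)}{2 \left(2 - 4\right)} = -672 + \frac{16 + \left(2 - 4\right)}{2 \left(2 - 4\right)} = -672 + \frac{16 - 2}{2 \left(-2\right)} = -672 + \frac{1}{2} \left(- \frac{1}{2}\right) 14 = -672 - \frac{7}{2} = - \frac{1351}{2}$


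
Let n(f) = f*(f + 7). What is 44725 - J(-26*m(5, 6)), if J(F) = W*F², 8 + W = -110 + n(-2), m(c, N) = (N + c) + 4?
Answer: 19513525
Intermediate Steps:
m(c, N) = 4 + N + c
n(f) = f*(7 + f)
W = -128 (W = -8 + (-110 - 2*(7 - 2)) = -8 + (-110 - 2*5) = -8 + (-110 - 10) = -8 - 120 = -128)
J(F) = -128*F²
44725 - J(-26*m(5, 6)) = 44725 - (-128)*(-26*(4 + 6 + 5))² = 44725 - (-128)*(-26*15)² = 44725 - (-128)*(-390)² = 44725 - (-128)*152100 = 44725 - 1*(-19468800) = 44725 + 19468800 = 19513525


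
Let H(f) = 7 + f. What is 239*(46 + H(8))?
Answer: 14579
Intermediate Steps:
239*(46 + H(8)) = 239*(46 + (7 + 8)) = 239*(46 + 15) = 239*61 = 14579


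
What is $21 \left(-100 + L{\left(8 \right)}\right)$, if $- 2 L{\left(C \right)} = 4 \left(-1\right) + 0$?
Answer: $-2058$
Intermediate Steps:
$L{\left(C \right)} = 2$ ($L{\left(C \right)} = - \frac{4 \left(-1\right) + 0}{2} = - \frac{-4 + 0}{2} = \left(- \frac{1}{2}\right) \left(-4\right) = 2$)
$21 \left(-100 + L{\left(8 \right)}\right) = 21 \left(-100 + 2\right) = 21 \left(-98\right) = -2058$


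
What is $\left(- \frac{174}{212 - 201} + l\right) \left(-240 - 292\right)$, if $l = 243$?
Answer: $- \frac{1329468}{11} \approx -1.2086 \cdot 10^{5}$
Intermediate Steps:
$\left(- \frac{174}{212 - 201} + l\right) \left(-240 - 292\right) = \left(- \frac{174}{212 - 201} + 243\right) \left(-240 - 292\right) = \left(- \frac{174}{11} + 243\right) \left(-532\right) = \frac{2499}{11} \left(-532\right) = - \frac{1329468}{11}$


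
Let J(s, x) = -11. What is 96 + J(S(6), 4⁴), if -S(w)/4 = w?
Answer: 85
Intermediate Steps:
S(w) = -4*w
96 + J(S(6), 4⁴) = 96 - 11 = 85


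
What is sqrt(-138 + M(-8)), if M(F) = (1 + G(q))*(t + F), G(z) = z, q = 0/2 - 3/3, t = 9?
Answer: I*sqrt(138) ≈ 11.747*I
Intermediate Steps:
q = -1 (q = 0*(1/2) - 3*1/3 = 0 - 1 = -1)
M(F) = 0 (M(F) = (1 - 1)*(9 + F) = 0*(9 + F) = 0)
sqrt(-138 + M(-8)) = sqrt(-138 + 0) = sqrt(-138) = I*sqrt(138)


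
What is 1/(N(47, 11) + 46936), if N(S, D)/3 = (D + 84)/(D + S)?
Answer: 58/2722573 ≈ 2.1303e-5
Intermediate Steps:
N(S, D) = 3*(84 + D)/(D + S) (N(S, D) = 3*((D + 84)/(D + S)) = 3*((84 + D)/(D + S)) = 3*(84 + D)/(D + S))
1/(N(47, 11) + 46936) = 1/(3*(84 + 11)/(11 + 47) + 46936) = 1/(3*95/58 + 46936) = 1/(3*(1/58)*95 + 46936) = 1/(285/58 + 46936) = 1/(2722573/58) = 58/2722573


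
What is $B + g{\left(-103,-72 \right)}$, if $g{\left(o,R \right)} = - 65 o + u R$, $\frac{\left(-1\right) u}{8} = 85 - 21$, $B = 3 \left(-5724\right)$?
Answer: $26387$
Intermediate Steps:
$B = -17172$
$u = -512$ ($u = - 8 \left(85 - 21\right) = \left(-8\right) 64 = -512$)
$g{\left(o,R \right)} = - 512 R - 65 o$ ($g{\left(o,R \right)} = - 65 o - 512 R = - 512 R - 65 o$)
$B + g{\left(-103,-72 \right)} = -17172 - -43559 = -17172 + \left(36864 + 6695\right) = -17172 + 43559 = 26387$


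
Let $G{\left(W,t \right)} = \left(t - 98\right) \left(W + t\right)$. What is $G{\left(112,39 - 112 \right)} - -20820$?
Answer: $14151$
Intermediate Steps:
$G{\left(W,t \right)} = \left(-98 + t\right) \left(W + t\right)$
$G{\left(112,39 - 112 \right)} - -20820 = \left(\left(39 - 112\right)^{2} - 10976 - 98 \left(39 - 112\right) + 112 \left(39 - 112\right)\right) - -20820 = \left(\left(-73\right)^{2} - 10976 - -7154 + 112 \left(-73\right)\right) + 20820 = \left(5329 - 10976 + 7154 - 8176\right) + 20820 = -6669 + 20820 = 14151$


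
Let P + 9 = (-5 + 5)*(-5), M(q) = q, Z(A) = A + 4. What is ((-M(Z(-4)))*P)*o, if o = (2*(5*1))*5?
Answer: 0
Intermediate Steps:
Z(A) = 4 + A
P = -9 (P = -9 + (-5 + 5)*(-5) = -9 + 0*(-5) = -9 + 0 = -9)
o = 50 (o = (2*5)*5 = 10*5 = 50)
((-M(Z(-4)))*P)*o = (-(4 - 4)*(-9))*50 = (-1*0*(-9))*50 = (0*(-9))*50 = 0*50 = 0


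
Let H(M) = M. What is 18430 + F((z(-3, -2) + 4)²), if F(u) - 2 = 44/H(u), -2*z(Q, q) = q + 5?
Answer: 460976/25 ≈ 18439.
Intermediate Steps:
z(Q, q) = -5/2 - q/2 (z(Q, q) = -(q + 5)/2 = -(5 + q)/2 = -5/2 - q/2)
F(u) = 2 + 44/u
18430 + F((z(-3, -2) + 4)²) = 18430 + (2 + 44/(((-5/2 - ½*(-2)) + 4)²)) = 18430 + (2 + 44/(((-5/2 + 1) + 4)²)) = 18430 + (2 + 44/((-3/2 + 4)²)) = 18430 + (2 + 44/((5/2)²)) = 18430 + (2 + 44/(25/4)) = 18430 + (2 + 44*(4/25)) = 18430 + (2 + 176/25) = 18430 + 226/25 = 460976/25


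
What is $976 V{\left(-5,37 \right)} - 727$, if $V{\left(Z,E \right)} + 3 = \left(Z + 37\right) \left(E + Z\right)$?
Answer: $995769$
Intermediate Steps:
$V{\left(Z,E \right)} = -3 + \left(37 + Z\right) \left(E + Z\right)$ ($V{\left(Z,E \right)} = -3 + \left(Z + 37\right) \left(E + Z\right) = -3 + \left(37 + Z\right) \left(E + Z\right)$)
$976 V{\left(-5,37 \right)} - 727 = 976 \left(-3 + \left(-5\right)^{2} + 37 \cdot 37 + 37 \left(-5\right) + 37 \left(-5\right)\right) - 727 = 976 \left(-3 + 25 + 1369 - 185 - 185\right) - 727 = 976 \cdot 1021 - 727 = 996496 - 727 = 995769$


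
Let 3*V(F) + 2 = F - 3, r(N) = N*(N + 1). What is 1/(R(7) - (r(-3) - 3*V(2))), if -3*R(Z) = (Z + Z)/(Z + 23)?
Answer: -45/412 ≈ -0.10922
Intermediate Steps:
r(N) = N*(1 + N)
V(F) = -5/3 + F/3 (V(F) = -⅔ + (F - 3)/3 = -⅔ + (-3 + F)/3 = -⅔ + (-1 + F/3) = -5/3 + F/3)
R(Z) = -2*Z/(3*(23 + Z)) (R(Z) = -(Z + Z)/(3*(Z + 23)) = -2*Z/(3*(23 + Z)))
1/(R(7) - (r(-3) - 3*V(2))) = 1/(-2*7/(69 + 3*7) - (-3*(1 - 3) - 3*(-5/3 + (⅓)*2))) = 1/(-2*7/(69 + 21) - (-3*(-2) - 3*(-5/3 + ⅔))) = 1/(-2*7/90 - (6 - 3*(-1))) = 1/(-2*7*1/90 - (6 + 3)) = 1/(-7/45 - 1*9) = 1/(-7/45 - 9) = 1/(-412/45) = -45/412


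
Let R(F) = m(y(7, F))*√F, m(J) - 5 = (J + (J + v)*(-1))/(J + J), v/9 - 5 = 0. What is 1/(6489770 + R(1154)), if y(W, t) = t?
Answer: 5991355664/38882520221130275 - 4598*√1154/38882520221130275 ≈ 1.5408e-7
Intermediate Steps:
v = 45 (v = 45 + 9*0 = 45 + 0 = 45)
m(J) = 5 - 45/(2*J) (m(J) = 5 + (J + (J + 45)*(-1))/(J + J) = 5 + (J + (45 + J)*(-1))/((2*J)) = 5 + (J + (-45 - J))*(1/(2*J)) = 5 - 45/(2*J))
R(F) = √F*(5 - 45/(2*F)) (R(F) = (5 - 45/(2*F))*√F = √F*(5 - 45/(2*F)))
1/(6489770 + R(1154)) = 1/(6489770 + 5*(-9 + 2*1154)/(2*√1154)) = 1/(6489770 + 5*(√1154/1154)*(-9 + 2308)/2) = 1/(6489770 + (5/2)*(√1154/1154)*2299) = 1/(6489770 + 11495*√1154/2308)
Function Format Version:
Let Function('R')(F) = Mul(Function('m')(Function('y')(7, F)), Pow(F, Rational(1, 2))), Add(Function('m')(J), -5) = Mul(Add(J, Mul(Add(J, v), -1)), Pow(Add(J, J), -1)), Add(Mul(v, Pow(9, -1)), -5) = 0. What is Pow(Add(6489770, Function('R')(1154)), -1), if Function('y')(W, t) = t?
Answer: Add(Rational(5991355664, 38882520221130275), Mul(Rational(-4598, 38882520221130275), Pow(1154, Rational(1, 2)))) ≈ 1.5408e-7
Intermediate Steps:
v = 45 (v = Add(45, Mul(9, 0)) = Add(45, 0) = 45)
Function('m')(J) = Add(5, Mul(Rational(-45, 2), Pow(J, -1))) (Function('m')(J) = Add(5, Mul(Add(J, Mul(Add(J, 45), -1)), Pow(Add(J, J), -1))) = Add(5, Mul(Add(J, Mul(Add(45, J), -1)), Pow(Mul(2, J), -1))) = Add(5, Mul(Add(J, Add(-45, Mul(-1, J))), Mul(Rational(1, 2), Pow(J, -1)))) = Add(5, Mul(-45, Mul(Rational(1, 2), Pow(J, -1)))) = Add(5, Mul(Rational(-45, 2), Pow(J, -1))))
Function('R')(F) = Mul(Pow(F, Rational(1, 2)), Add(5, Mul(Rational(-45, 2), Pow(F, -1)))) (Function('R')(F) = Mul(Add(5, Mul(Rational(-45, 2), Pow(F, -1))), Pow(F, Rational(1, 2))) = Mul(Pow(F, Rational(1, 2)), Add(5, Mul(Rational(-45, 2), Pow(F, -1)))))
Pow(Add(6489770, Function('R')(1154)), -1) = Pow(Add(6489770, Mul(Rational(5, 2), Pow(1154, Rational(-1, 2)), Add(-9, Mul(2, 1154)))), -1) = Pow(Add(6489770, Mul(Rational(5, 2), Mul(Rational(1, 1154), Pow(1154, Rational(1, 2))), Add(-9, 2308))), -1) = Pow(Add(6489770, Mul(Rational(5, 2), Mul(Rational(1, 1154), Pow(1154, Rational(1, 2))), 2299)), -1) = Pow(Add(6489770, Mul(Rational(11495, 2308), Pow(1154, Rational(1, 2)))), -1)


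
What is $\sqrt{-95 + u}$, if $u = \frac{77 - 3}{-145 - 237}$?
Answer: $\frac{i \sqrt{3472762}}{191} \approx 9.7567 i$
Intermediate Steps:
$u = - \frac{37}{191}$ ($u = \frac{74}{-382} = 74 \left(- \frac{1}{382}\right) = - \frac{37}{191} \approx -0.19372$)
$\sqrt{-95 + u} = \sqrt{-95 - \frac{37}{191}} = \sqrt{- \frac{18182}{191}} = \frac{i \sqrt{3472762}}{191}$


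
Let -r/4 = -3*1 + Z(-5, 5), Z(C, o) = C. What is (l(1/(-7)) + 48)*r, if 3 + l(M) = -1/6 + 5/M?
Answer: 944/3 ≈ 314.67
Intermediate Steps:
l(M) = -19/6 + 5/M (l(M) = -3 + (-1/6 + 5/M) = -3 + (-1*⅙ + 5/M) = -3 + (-⅙ + 5/M) = -19/6 + 5/M)
r = 32 (r = -4*(-3*1 - 5) = -4*(-3 - 5) = -4*(-8) = 32)
(l(1/(-7)) + 48)*r = ((-19/6 + 5/(1/(-7))) + 48)*32 = ((-19/6 + 5/(-⅐)) + 48)*32 = ((-19/6 + 5*(-7)) + 48)*32 = ((-19/6 - 35) + 48)*32 = (-229/6 + 48)*32 = (59/6)*32 = 944/3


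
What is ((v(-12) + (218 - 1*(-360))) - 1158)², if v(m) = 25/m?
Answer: 48790225/144 ≈ 3.3882e+5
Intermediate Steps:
((v(-12) + (218 - 1*(-360))) - 1158)² = ((25/(-12) + (218 - 1*(-360))) - 1158)² = ((25*(-1/12) + (218 + 360)) - 1158)² = ((-25/12 + 578) - 1158)² = (6911/12 - 1158)² = (-6985/12)² = 48790225/144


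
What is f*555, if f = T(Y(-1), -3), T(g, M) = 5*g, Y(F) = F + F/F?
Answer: 0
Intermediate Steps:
Y(F) = 1 + F (Y(F) = F + 1 = 1 + F)
f = 0 (f = 5*(1 - 1) = 5*0 = 0)
f*555 = 0*555 = 0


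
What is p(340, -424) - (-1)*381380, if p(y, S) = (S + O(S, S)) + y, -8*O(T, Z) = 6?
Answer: 1525181/4 ≈ 3.8130e+5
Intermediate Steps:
O(T, Z) = -¾ (O(T, Z) = -⅛*6 = -¾)
p(y, S) = -¾ + S + y (p(y, S) = (S - ¾) + y = (-¾ + S) + y = -¾ + S + y)
p(340, -424) - (-1)*381380 = (-¾ - 424 + 340) - (-1)*381380 = -339/4 - 1*(-381380) = -339/4 + 381380 = 1525181/4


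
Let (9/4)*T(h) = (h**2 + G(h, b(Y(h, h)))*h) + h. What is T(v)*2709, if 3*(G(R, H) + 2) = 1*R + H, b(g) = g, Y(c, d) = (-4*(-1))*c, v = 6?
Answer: 108360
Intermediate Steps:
Y(c, d) = 4*c
G(R, H) = -2 + H/3 + R/3 (G(R, H) = -2 + (1*R + H)/3 = -2 + (R + H)/3 = -2 + (H + R)/3 = -2 + (H/3 + R/3) = -2 + H/3 + R/3)
T(h) = 4*h/9 + 4*h**2/9 + 4*h*(-2 + 5*h/3)/9 (T(h) = 4*((h**2 + (-2 + (4*h)/3 + h/3)*h) + h)/9 = 4*((h**2 + (-2 + 4*h/3 + h/3)*h) + h)/9 = 4*((h**2 + (-2 + 5*h/3)*h) + h)/9 = 4*((h**2 + h*(-2 + 5*h/3)) + h)/9 = 4*(h + h**2 + h*(-2 + 5*h/3))/9 = 4*h/9 + 4*h**2/9 + 4*h*(-2 + 5*h/3)/9)
T(v)*2709 = ((4/27)*6*(-3 + 8*6))*2709 = ((4/27)*6*(-3 + 48))*2709 = ((4/27)*6*45)*2709 = 40*2709 = 108360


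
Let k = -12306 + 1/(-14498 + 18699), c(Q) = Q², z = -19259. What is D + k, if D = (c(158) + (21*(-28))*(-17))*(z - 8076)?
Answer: -4014660049105/4201 ≈ -9.5564e+8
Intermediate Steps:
D = -955631600 (D = (158² + (21*(-28))*(-17))*(-19259 - 8076) = (24964 - 588*(-17))*(-27335) = (24964 + 9996)*(-27335) = 34960*(-27335) = -955631600)
k = -51697505/4201 (k = -12306 + 1/4201 = -51697505/4201 ≈ -12306.)
D + k = -955631600 - 51697505/4201 = -4014660049105/4201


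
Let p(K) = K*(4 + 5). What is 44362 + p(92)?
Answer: 45190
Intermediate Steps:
p(K) = 9*K (p(K) = K*9 = 9*K)
44362 + p(92) = 44362 + 9*92 = 44362 + 828 = 45190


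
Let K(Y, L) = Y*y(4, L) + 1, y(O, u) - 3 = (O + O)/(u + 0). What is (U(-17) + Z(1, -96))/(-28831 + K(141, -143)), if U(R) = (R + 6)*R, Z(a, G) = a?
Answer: -26884/4063329 ≈ -0.0066162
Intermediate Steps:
y(O, u) = 3 + 2*O/u (y(O, u) = 3 + (O + O)/(u + 0) = 3 + (2*O)/u = 3 + 2*O/u)
K(Y, L) = 1 + Y*(3 + 8/L) (K(Y, L) = Y*(3 + 2*4/L) + 1 = Y*(3 + 8/L) + 1 = 1 + Y*(3 + 8/L))
U(R) = R*(6 + R) (U(R) = (6 + R)*R = R*(6 + R))
(U(-17) + Z(1, -96))/(-28831 + K(141, -143)) = (-17*(6 - 17) + 1)/(-28831 + (-143 + 141*(8 + 3*(-143)))/(-143)) = (-17*(-11) + 1)/(-28831 - (-143 + 141*(8 - 429))/143) = (187 + 1)/(-28831 - (-143 + 141*(-421))/143) = 188/(-28831 - (-143 - 59361)/143) = 188/(-28831 - 1/143*(-59504)) = 188/(-28831 + 59504/143) = 188/(-4063329/143) = 188*(-143/4063329) = -26884/4063329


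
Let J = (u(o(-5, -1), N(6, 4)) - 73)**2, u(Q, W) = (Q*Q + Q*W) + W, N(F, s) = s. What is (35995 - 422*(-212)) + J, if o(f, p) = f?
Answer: 129555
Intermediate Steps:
u(Q, W) = W + Q**2 + Q*W (u(Q, W) = (Q**2 + Q*W) + W = W + Q**2 + Q*W)
J = 4096 (J = ((4 + (-5)**2 - 5*4) - 73)**2 = ((4 + 25 - 20) - 73)**2 = (9 - 73)**2 = (-64)**2 = 4096)
(35995 - 422*(-212)) + J = (35995 - 422*(-212)) + 4096 = (35995 + 89464) + 4096 = 125459 + 4096 = 129555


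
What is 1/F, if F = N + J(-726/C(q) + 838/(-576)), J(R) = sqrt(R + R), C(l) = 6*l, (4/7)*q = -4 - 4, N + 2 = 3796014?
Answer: 3826380096/14524984760962661 - 12*sqrt(101437)/14524984760962661 ≈ 2.6343e-7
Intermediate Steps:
N = 3796012 (N = -2 + 3796014 = 3796012)
q = -14 (q = 7*(-4 - 4)/4 = (7/4)*(-8) = -14)
J(R) = sqrt(2)*sqrt(R) (J(R) = sqrt(2*R) = sqrt(2)*sqrt(R))
F = 3796012 + sqrt(101437)/84 (F = 3796012 + sqrt(2)*sqrt(-726/(6*(-14)) + 838/(-576)) = 3796012 + sqrt(2)*sqrt(-726/(-84) + 838*(-1/576)) = 3796012 + sqrt(2)*sqrt(-726*(-1/84) - 419/288) = 3796012 + sqrt(2)*sqrt(121/14 - 419/288) = 3796012 + sqrt(2)*sqrt(14491/2016) = 3796012 + sqrt(2)*(sqrt(202874)/168) = 3796012 + sqrt(101437)/84 ≈ 3.7960e+6)
1/F = 1/(3796012 + sqrt(101437)/84)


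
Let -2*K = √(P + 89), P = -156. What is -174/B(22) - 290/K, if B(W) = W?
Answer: -87/11 - 580*I*√67/67 ≈ -7.9091 - 70.858*I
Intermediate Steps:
K = -I*√67/2 (K = -√(-156 + 89)/2 = -I*√67/2 ≈ -4.0927*I)
-174/B(22) - 290/K = -174/22 - 290*2*I*√67/67 = -174*1/22 - 580*I*√67/67 = -87/11 - 580*I*√67/67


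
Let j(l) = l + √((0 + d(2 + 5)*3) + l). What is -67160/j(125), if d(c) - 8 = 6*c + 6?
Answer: -2098750/3833 + 16790*√293/3833 ≈ -472.57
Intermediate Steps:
d(c) = 14 + 6*c (d(c) = 8 + (6*c + 6) = 8 + (6 + 6*c) = 14 + 6*c)
j(l) = l + √(168 + l) (j(l) = l + √((0 + (14 + 6*(2 + 5))*3) + l) = l + √((0 + (14 + 6*7)*3) + l) = l + √((0 + (14 + 42)*3) + l) = l + √((0 + 56*3) + l) = l + √((0 + 168) + l) = l + √(168 + l))
-67160/j(125) = -67160/(125 + √(168 + 125)) = -67160/(125 + √293)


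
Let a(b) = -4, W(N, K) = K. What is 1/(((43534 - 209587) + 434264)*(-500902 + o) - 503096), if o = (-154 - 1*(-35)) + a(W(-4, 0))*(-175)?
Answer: -1/134192098827 ≈ -7.4520e-12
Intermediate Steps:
o = 581 (o = (-154 - 1*(-35)) - 4*(-175) = (-154 + 35) + 700 = -119 + 700 = 581)
1/(((43534 - 209587) + 434264)*(-500902 + o) - 503096) = 1/(((43534 - 209587) + 434264)*(-500902 + 581) - 503096) = 1/((-166053 + 434264)*(-500321) - 503096) = 1/(268211*(-500321) - 503096) = 1/(-134191595731 - 503096) = 1/(-134192098827) = -1/134192098827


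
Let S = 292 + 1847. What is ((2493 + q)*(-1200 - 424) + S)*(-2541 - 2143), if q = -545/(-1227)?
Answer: 23260425445844/1227 ≈ 1.8957e+10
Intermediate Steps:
q = 545/1227 (q = -545*(-1/1227) = 545/1227 ≈ 0.44417)
S = 2139
((2493 + q)*(-1200 - 424) + S)*(-2541 - 2143) = ((2493 + 545/1227)*(-1200 - 424) + 2139)*(-2541 - 2143) = ((3059456/1227)*(-1624) + 2139)*(-4684) = (-4968556544/1227 + 2139)*(-4684) = -4965931991/1227*(-4684) = 23260425445844/1227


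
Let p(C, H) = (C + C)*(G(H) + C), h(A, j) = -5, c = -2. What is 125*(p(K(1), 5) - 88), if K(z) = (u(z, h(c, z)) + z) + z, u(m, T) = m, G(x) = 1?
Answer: -8000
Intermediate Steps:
K(z) = 3*z (K(z) = (z + z) + z = 2*z + z = 3*z)
p(C, H) = 2*C*(1 + C) (p(C, H) = (C + C)*(1 + C) = (2*C)*(1 + C) = 2*C*(1 + C))
125*(p(K(1), 5) - 88) = 125*(2*(3*1)*(1 + 3*1) - 88) = 125*(2*3*(1 + 3) - 88) = 125*(2*3*4 - 88) = 125*(24 - 88) = 125*(-64) = -8000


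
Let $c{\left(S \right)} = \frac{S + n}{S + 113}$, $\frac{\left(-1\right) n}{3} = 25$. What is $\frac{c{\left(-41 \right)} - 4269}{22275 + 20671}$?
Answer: $- \frac{76871}{773028} \approx -0.099441$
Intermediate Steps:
$n = -75$ ($n = \left(-3\right) 25 = -75$)
$c{\left(S \right)} = \frac{-75 + S}{113 + S}$ ($c{\left(S \right)} = \frac{S - 75}{S + 113} = \frac{-75 + S}{113 + S}$)
$\frac{c{\left(-41 \right)} - 4269}{22275 + 20671} = \frac{\frac{-75 - 41}{113 - 41} - 4269}{22275 + 20671} = \frac{\frac{1}{72} \left(-116\right) - 4269}{42946} = \left(\frac{1}{72} \left(-116\right) - 4269\right) \frac{1}{42946} = \left(- \frac{29}{18} - 4269\right) \frac{1}{42946} = \left(- \frac{76871}{18}\right) \frac{1}{42946} = - \frac{76871}{773028}$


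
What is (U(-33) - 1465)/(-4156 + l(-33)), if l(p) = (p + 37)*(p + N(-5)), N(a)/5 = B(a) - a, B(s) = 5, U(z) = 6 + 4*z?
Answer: 1591/4088 ≈ 0.38919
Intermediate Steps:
N(a) = 25 - 5*a (N(a) = 5*(5 - a) = 25 - 5*a)
l(p) = (37 + p)*(50 + p) (l(p) = (p + 37)*(p + (25 - 5*(-5))) = (37 + p)*(p + (25 + 25)) = (37 + p)*(p + 50) = (37 + p)*(50 + p))
(U(-33) - 1465)/(-4156 + l(-33)) = ((6 + 4*(-33)) - 1465)/(-4156 + (1850 + (-33)² + 87*(-33))) = ((6 - 132) - 1465)/(-4156 + (1850 + 1089 - 2871)) = (-126 - 1465)/(-4156 + 68) = -1591/(-4088) = -1591*(-1/4088) = 1591/4088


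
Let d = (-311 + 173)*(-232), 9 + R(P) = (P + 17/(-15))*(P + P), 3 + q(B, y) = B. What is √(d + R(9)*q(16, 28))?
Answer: √843495/5 ≈ 183.68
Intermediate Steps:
q(B, y) = -3 + B
R(P) = -9 + 2*P*(-17/15 + P) (R(P) = -9 + (P + 17/(-15))*(P + P) = -9 + (P + 17*(-1/15))*(2*P) = -9 + (P - 17/15)*(2*P) = -9 + (-17/15 + P)*(2*P) = -9 + 2*P*(-17/15 + P))
d = 32016 (d = -138*(-232) = 32016)
√(d + R(9)*q(16, 28)) = √(32016 + (-9 + 2*9² - 34/15*9)*(-3 + 16)) = √(32016 + (-9 + 2*81 - 102/5)*13) = √(32016 + (-9 + 162 - 102/5)*13) = √(32016 + (663/5)*13) = √(32016 + 8619/5) = √(168699/5) = √843495/5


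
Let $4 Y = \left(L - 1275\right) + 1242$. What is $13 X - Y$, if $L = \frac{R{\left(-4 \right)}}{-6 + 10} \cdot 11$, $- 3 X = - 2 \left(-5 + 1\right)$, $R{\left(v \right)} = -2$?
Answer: $- \frac{601}{24} \approx -25.042$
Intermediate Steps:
$X = - \frac{8}{3}$ ($X = - \frac{\left(-2\right) \left(-5 + 1\right)}{3} = - \frac{\left(-2\right) \left(-4\right)}{3} = \left(- \frac{1}{3}\right) 8 = - \frac{8}{3} \approx -2.6667$)
$L = - \frac{11}{2}$ ($L = - \frac{2}{-6 + 10} \cdot 11 = - \frac{2}{4} \cdot 11 = \left(-2\right) \frac{1}{4} \cdot 11 = \left(- \frac{1}{2}\right) 11 = - \frac{11}{2} \approx -5.5$)
$Y = - \frac{77}{8}$ ($Y = \frac{\left(- \frac{11}{2} - 1275\right) + 1242}{4} = \frac{- \frac{2561}{2} + 1242}{4} = \frac{1}{4} \left(- \frac{77}{2}\right) = - \frac{77}{8} \approx -9.625$)
$13 X - Y = 13 \left(- \frac{8}{3}\right) - - \frac{77}{8} = - \frac{104}{3} + \frac{77}{8} = - \frac{601}{24}$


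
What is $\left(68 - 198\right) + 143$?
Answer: $13$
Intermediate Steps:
$\left(68 - 198\right) + 143 = -130 + 143 = 13$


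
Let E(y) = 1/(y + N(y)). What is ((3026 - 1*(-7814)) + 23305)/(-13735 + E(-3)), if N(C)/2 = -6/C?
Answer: -34145/13734 ≈ -2.4862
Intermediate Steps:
N(C) = -12/C (N(C) = 2*(-6/C) = -12/C)
E(y) = 1/(y - 12/y)
((3026 - 1*(-7814)) + 23305)/(-13735 + E(-3)) = ((3026 - 1*(-7814)) + 23305)/(-13735 - 3/(-12 + (-3)²)) = ((3026 + 7814) + 23305)/(-13735 - 3/(-12 + 9)) = (10840 + 23305)/(-13735 - 3/(-3)) = 34145/(-13735 - 3*(-⅓)) = 34145/(-13735 + 1) = 34145/(-13734) = 34145*(-1/13734) = -34145/13734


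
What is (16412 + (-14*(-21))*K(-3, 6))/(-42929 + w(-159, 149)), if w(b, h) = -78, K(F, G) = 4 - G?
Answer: -15824/43007 ≈ -0.36794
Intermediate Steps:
(16412 + (-14*(-21))*K(-3, 6))/(-42929 + w(-159, 149)) = (16412 + (-14*(-21))*(4 - 1*6))/(-42929 - 78) = (16412 + 294*(4 - 6))/(-43007) = (16412 + 294*(-2))*(-1/43007) = (16412 - 588)*(-1/43007) = 15824*(-1/43007) = -15824/43007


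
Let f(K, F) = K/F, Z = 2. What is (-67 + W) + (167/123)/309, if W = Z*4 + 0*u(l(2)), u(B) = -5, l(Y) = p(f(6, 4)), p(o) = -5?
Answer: -2242246/38007 ≈ -58.996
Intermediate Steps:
l(Y) = -5
W = 8 (W = 2*4 + 0*(-5) = 8 + 0 = 8)
(-67 + W) + (167/123)/309 = (-67 + 8) + (167/123)/309 = -59 + (167*(1/123))*(1/309) = -59 + (167/123)*(1/309) = -59 + 167/38007 = -2242246/38007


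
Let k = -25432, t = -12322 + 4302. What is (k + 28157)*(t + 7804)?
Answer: -588600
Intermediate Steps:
t = -8020
(k + 28157)*(t + 7804) = (-25432 + 28157)*(-8020 + 7804) = 2725*(-216) = -588600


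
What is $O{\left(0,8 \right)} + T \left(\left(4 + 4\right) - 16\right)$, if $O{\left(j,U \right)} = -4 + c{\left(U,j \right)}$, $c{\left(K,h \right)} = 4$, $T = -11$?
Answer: $88$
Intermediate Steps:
$O{\left(j,U \right)} = 0$ ($O{\left(j,U \right)} = -4 + 4 = 0$)
$O{\left(0,8 \right)} + T \left(\left(4 + 4\right) - 16\right) = 0 - 11 \left(\left(4 + 4\right) - 16\right) = 0 - 11 \left(8 - 16\right) = 0 - -88 = 0 + 88 = 88$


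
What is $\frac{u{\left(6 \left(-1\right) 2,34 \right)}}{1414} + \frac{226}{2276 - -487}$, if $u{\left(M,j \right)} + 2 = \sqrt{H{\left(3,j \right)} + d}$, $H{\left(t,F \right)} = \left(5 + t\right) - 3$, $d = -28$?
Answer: $\frac{157019}{1953441} + \frac{i \sqrt{23}}{1414} \approx 0.080381 + 0.0033917 i$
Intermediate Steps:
$H{\left(t,F \right)} = 2 + t$
$u{\left(M,j \right)} = -2 + i \sqrt{23}$ ($u{\left(M,j \right)} = -2 + \sqrt{\left(2 + 3\right) - 28} = -2 + \sqrt{5 - 28} = -2 + \sqrt{-23} = -2 + i \sqrt{23}$)
$\frac{u{\left(6 \left(-1\right) 2,34 \right)}}{1414} + \frac{226}{2276 - -487} = \frac{-2 + i \sqrt{23}}{1414} + \frac{226}{2276 - -487} = \left(-2 + i \sqrt{23}\right) \frac{1}{1414} + \frac{226}{2276 + 487} = \left(- \frac{1}{707} + \frac{i \sqrt{23}}{1414}\right) + \frac{226}{2763} = \frac{157019}{1953441} + \frac{i \sqrt{23}}{1414}$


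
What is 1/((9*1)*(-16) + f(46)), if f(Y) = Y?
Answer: -1/98 ≈ -0.010204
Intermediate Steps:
1/((9*1)*(-16) + f(46)) = 1/((9*1)*(-16) + 46) = 1/(9*(-16) + 46) = 1/(-144 + 46) = 1/(-98) = -1/98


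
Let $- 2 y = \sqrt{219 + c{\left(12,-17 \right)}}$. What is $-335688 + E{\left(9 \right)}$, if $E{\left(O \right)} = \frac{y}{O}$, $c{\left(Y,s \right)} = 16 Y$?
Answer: $-335688 - \frac{\sqrt{411}}{18} \approx -3.3569 \cdot 10^{5}$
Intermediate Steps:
$y = - \frac{\sqrt{411}}{2}$ ($y = - \frac{\sqrt{219 + 16 \cdot 12}}{2} = - \frac{\sqrt{219 + 192}}{2} = - \frac{\sqrt{411}}{2} \approx -10.137$)
$E{\left(O \right)} = - \frac{\sqrt{411}}{2 O}$ ($E{\left(O \right)} = \frac{\left(- \frac{1}{2}\right) \sqrt{411}}{O} = - \frac{\sqrt{411}}{2 O}$)
$-335688 + E{\left(9 \right)} = -335688 - \frac{\sqrt{411}}{2 \cdot 9} = -335688 - \frac{1}{2} \sqrt{411} \cdot \frac{1}{9} = -335688 - \frac{\sqrt{411}}{18}$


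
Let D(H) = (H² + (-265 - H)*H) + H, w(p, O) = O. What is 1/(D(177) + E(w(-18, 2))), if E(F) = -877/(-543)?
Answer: -543/25372427 ≈ -2.1401e-5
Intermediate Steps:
E(F) = 877/543 (E(F) = -877*(-1/543) = 877/543)
D(H) = H + H² + H*(-265 - H) (D(H) = (H² + H*(-265 - H)) + H = H + H² + H*(-265 - H))
1/(D(177) + E(w(-18, 2))) = 1/(-264*177 + 877/543) = 1/(-46728 + 877/543) = 1/(-25372427/543) = -543/25372427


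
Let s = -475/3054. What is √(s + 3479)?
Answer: √32446890114/3054 ≈ 58.982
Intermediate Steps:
s = -475/3054 (s = -475*1/3054 = -475/3054 ≈ -0.15553)
√(s + 3479) = √(-475/3054 + 3479) = √(10624391/3054) = √32446890114/3054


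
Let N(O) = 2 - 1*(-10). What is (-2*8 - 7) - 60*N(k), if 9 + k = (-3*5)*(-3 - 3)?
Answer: -743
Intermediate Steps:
k = 81 (k = -9 + (-3*5)*(-3 - 3) = -9 - 15*(-6) = -9 + 90 = 81)
N(O) = 12 (N(O) = 2 + 10 = 12)
(-2*8 - 7) - 60*N(k) = (-2*8 - 7) - 60*12 = (-16 - 7) - 720 = -23 - 720 = -743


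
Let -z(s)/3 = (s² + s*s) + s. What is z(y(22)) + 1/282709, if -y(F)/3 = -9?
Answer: -1259468594/282709 ≈ -4455.0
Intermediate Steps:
y(F) = 27 (y(F) = -3*(-9) = 27)
z(s) = -6*s² - 3*s (z(s) = -3*((s² + s*s) + s) = -3*((s² + s²) + s) = -3*(2*s² + s) = -3*(s + 2*s²) = -6*s² - 3*s)
z(y(22)) + 1/282709 = -3*27*(1 + 2*27) + 1/282709 = -3*27*(1 + 54) + 1/282709 = -3*27*55 + 1/282709 = -4455 + 1/282709 = -1259468594/282709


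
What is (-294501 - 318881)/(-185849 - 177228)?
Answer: 55762/33007 ≈ 1.6894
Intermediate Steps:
(-294501 - 318881)/(-185849 - 177228) = -613382/(-363077) = -613382*(-1/363077) = 55762/33007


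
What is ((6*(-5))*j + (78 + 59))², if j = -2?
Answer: 38809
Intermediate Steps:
((6*(-5))*j + (78 + 59))² = ((6*(-5))*(-2) + (78 + 59))² = (-30*(-2) + 137)² = (60 + 137)² = 197² = 38809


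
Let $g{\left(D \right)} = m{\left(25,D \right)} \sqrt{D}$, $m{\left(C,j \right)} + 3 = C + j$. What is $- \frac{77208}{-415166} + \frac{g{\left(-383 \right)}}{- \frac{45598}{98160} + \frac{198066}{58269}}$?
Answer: $\frac{38604}{207583} - \frac{344134383240 i \sqrt{383}}{2797534783} \approx 0.18597 - 2407.4 i$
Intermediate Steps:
$m{\left(C,j \right)} = -3 + C + j$ ($m{\left(C,j \right)} = -3 + \left(C + j\right) = -3 + C + j$)
$g{\left(D \right)} = \sqrt{D} \left(22 + D\right)$ ($g{\left(D \right)} = \left(-3 + 25 + D\right) \sqrt{D} = \left(22 + D\right) \sqrt{D} = \sqrt{D} \left(22 + D\right)$)
$- \frac{77208}{-415166} + \frac{g{\left(-383 \right)}}{- \frac{45598}{98160} + \frac{198066}{58269}} = - \frac{77208}{-415166} + \frac{\sqrt{-383} \left(22 - 383\right)}{- \frac{45598}{98160} + \frac{198066}{58269}} = \left(-77208\right) \left(- \frac{1}{415166}\right) + \frac{i \sqrt{383} \left(-361\right)}{\left(-45598\right) \frac{1}{98160} + 198066 \cdot \frac{1}{58269}} = \frac{38604}{207583} + \frac{\left(-361\right) i \sqrt{383}}{- \frac{22799}{49080} + \frac{66022}{19423}} = \frac{38604}{207583} + \frac{\left(-361\right) i \sqrt{383}}{\frac{2797534783}{953280840}} = \frac{38604}{207583} + - 361 i \sqrt{383} \cdot \frac{953280840}{2797534783} = \frac{38604}{207583} - \frac{344134383240 i \sqrt{383}}{2797534783}$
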